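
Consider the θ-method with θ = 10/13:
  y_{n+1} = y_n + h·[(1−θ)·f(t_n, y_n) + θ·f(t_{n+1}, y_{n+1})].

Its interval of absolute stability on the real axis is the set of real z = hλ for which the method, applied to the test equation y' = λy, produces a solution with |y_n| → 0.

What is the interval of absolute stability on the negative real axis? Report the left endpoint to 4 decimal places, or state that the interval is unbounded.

With y'=λy (z=hλ):
  y_{n+1} = y_n + z·[3/13·y_n + 10/13·y_{n+1}] ⇒ (1 − 10/13z)y_{n+1} = (1 + 3/13z)y_n
  R(z) = (1 + 3/13z)/(1 − 10/13z).

Boundary: |R(x)|=1, x<0.
x=-1.71: |R|=0.2615
x=-2: |R|=0.2121
x=-10: |R|=0.1504
x=-100: |R|=0.2833
θ=10/13≥1/2 ⇒ |1+3/13x|<|1−10/13x| ∀x<0 ⇒ interval (−∞,0).

unbounded; (−∞, 0).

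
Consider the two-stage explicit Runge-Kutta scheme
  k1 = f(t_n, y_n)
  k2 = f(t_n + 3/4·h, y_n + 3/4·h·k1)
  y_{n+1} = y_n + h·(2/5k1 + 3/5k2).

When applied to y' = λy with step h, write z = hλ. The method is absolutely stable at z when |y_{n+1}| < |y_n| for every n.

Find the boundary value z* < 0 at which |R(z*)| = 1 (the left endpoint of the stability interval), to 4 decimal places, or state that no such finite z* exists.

With y'=λy (z=hλ):
  k1=λy_n ⇒ h·k1=z·y_n;  k2=λ(1+3/4z)y_n ⇒ h·k2=z(1+3/4z)y_n
  y_{n+1}/y_n = 1 + 2/5z + 3/5z(1+3/4z) = 1 + z + 9/20z²
  R(z) = 1 + z + 9/20z².

Solve |R(x)|<1 on ℝ⁻.
x=-1.1: |R|=0.4445
R=1: x+9/20x²=0 ⇒ x=−20/9=-2.2222; min R=1−1/(4·9/20)=0.4444>−1
Confirm numerically:
  x=-1.540: |R|=0.52722 <1
  x=-1.219: |R|=0.44968 <1
  x=-1.123: |R|=0.44451 <1
  x=-2.715: |R|=1.60205 >1
  x=-2.381: |R|=1.17012 >1
So |R|<1 on (-2.2222, 0).

left endpoint -2.2222.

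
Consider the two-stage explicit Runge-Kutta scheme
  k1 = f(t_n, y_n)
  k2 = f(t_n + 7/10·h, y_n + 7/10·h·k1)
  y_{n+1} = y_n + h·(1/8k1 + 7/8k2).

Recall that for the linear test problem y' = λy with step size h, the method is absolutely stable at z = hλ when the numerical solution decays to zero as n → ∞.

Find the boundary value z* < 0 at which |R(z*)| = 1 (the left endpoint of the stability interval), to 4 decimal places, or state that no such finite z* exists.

z* = -1.6327.

On y'=λy, z=hλ:
  k1=λy_n ⇒ h·k1=z·y_n;  k2=λ(1+7/10z)y_n ⇒ h·k2=z(1+7/10z)y_n
  y_{n+1}/y_n = 1 + 1/8z + 7/8z(1+7/10z) = 1 + z + 49/80z²
  R(z) = 1 + z + 49/80z².

Need |R(x)|<1, x<0.
x=-0.58: |R|=0.6260
R=1: x+49/80x²=0 ⇒ x=−80/49=-1.6327; min R=1−1/(4·49/80)=0.5918>−1
Confirm numerically:
  x=-1.473: |R|=0.85596 <1
  x=-1.171: |R|=0.66889 <1
  x=-0.958: |R|=0.60413 <1
  x=-0.815: |R|=0.59184 <1
  x=-2.229: |R|=1.81417 >1
  x=-2.227: |R|=1.81071 >1
  x=-1.718: |R|=1.08981 >1
So |R|<1 on (-1.6327, 0).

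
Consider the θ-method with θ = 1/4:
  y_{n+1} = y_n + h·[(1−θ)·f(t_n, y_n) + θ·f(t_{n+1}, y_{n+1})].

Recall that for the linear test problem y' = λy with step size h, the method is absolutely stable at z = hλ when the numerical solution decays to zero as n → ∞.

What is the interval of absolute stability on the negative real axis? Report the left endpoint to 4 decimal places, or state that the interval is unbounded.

(-4.0000, 0).

Set f=λy, z=hλ:
  y_{n+1} = y_n + z·[3/4·y_n + 1/4·y_{n+1}] ⇒ (1 − 1/4z)y_{n+1} = (1 + 3/4z)y_n
  R(z) = (1 + 3/4z)/(1 − 1/4z).

Find x<0 with |R(x)|<1.
x=-0.69: |R|=0.4115
R=−1: 1+3/4x = −1+1/4x ⇒ -1/2x=2 ⇒ x=2/(-1/2)=-4.0000
Confirm numerically:
  x=-3.565: |R|=0.88500 <1
  x=-3.283: |R|=0.80310 <1
  x=-1.655: |R|=0.17065 <1
  x=-4.561: |R|=1.13106 >1
  x=-4.383: |R|=1.09138 >1
So |R|<1 on (-4.0000, 0).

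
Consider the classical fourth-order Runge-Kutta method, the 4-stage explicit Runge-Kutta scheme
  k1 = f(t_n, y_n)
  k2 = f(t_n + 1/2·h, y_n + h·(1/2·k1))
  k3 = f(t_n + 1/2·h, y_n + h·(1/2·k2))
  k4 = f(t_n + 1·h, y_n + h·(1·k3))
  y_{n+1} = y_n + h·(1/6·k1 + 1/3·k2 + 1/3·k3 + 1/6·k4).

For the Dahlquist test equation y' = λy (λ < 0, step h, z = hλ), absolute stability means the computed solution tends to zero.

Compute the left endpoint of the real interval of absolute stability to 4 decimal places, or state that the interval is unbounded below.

left endpoint -2.7853.

Test eqn y'=λy, z=hλ:
  order 4, 4-stage ⇒ R(z)=1+z+z^2/2+z^3/6+z^4/24
  (e.g. R(-0.56)=0.57163, |R|=0.57163)

Solve |R(x)|<1 on ℝ⁻.
x=-0.56: |R|=0.5716
|R(-1.76)|=0.2800 |R(-0.84)|=0.4348 |R(-0.58)|=0.5604
Bisect:
  x_lo=-3.2115 |R|=1.8571  x_hi=-0.1103 |R|=0.8956
  mid=-1.66087 |R|=0.27185 →hi
  mid=-2.43618 |R|=0.58919 →hi
  mid=-2.82384 |R|=1.05968 →lo
  mid=-2.63001 |R|=0.79003 →hi
  mid=-2.72692 |R|=0.91550 →hi
  mid=-2.77538 |R|=0.98515 →hi
  mid=-2.79961 |R|=1.02180 →lo
  mid=-2.78749 |R|=1.00332 →lo
  mid=-2.78144 |R|=0.99420 →hi
  mid=-2.78446 |R|=0.99875 →hi
  ...
  [-2.78541,-2.78522] ⇒ x*=-2.7853
Interval (-2.7853, 0).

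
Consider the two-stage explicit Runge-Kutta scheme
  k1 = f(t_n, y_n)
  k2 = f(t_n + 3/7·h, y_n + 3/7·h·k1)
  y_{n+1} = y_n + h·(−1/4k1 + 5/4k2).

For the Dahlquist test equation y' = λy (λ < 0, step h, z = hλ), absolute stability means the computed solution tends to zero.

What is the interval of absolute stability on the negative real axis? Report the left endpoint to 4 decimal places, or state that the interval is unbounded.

(-1.8667, 0).

On y'=λy, z=hλ:
  k1=λy_n ⇒ h·k1=z·y_n;  k2=λ(1+3/7z)y_n ⇒ h·k2=z(1+3/7z)y_n
  y_{n+1}/y_n = 1 − 1/4z + 5/4z(1+3/7z) = 1 + z + 15/28z²
  ⇒ R(z) = 1 + z + 15/28z².

Need |R(x)|<1, x<0.
x=-1.38: |R|=0.6402
R=1: x+15/28x²=0 ⇒ x=−28/15=-1.8667; min R=1−1/(4·15/28)=0.5333>−1
Confirm numerically:
  x=-1.730: |R|=0.87334 <1
  x=-1.576: |R|=0.75459 <1
  x=-1.097: |R|=0.54768 <1
  x=-0.778: |R|=0.54626 <1
  x=-2.125: |R|=1.29408 >1
  x=-2.110: |R|=1.27505 >1
  x=-2.047: |R|=1.19775 >1
Stable set (-1.8667, 0).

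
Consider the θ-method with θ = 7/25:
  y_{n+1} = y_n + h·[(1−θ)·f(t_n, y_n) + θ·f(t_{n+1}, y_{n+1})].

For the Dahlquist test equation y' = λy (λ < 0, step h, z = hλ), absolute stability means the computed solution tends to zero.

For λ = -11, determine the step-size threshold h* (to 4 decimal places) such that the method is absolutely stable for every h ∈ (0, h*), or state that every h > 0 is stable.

Test eqn y'=λy, z=hλ:
  y_{n+1} = y_n + z·[18/25·y_n + 7/25·y_{n+1}] ⇒ (1 − 7/25z)y_{n+1} = (1 + 18/25z)y_n
  R(z) = (1 + 18/25z)/(1 − 7/25z).

Boundary: |R(x)|=1, x<0.
x=-0.47: |R|=0.5847
R=−1: 1+18/25x = −1+7/25x ⇒ -11/25x=2 ⇒ x=2/(-11/25)=-4.5455
Confirm numerically:
  x=-4.176: |R|=0.92506 <1
  x=-2.571: |R|=0.49487 <1
  x=-2.340: |R|=0.41373 <1
  x=-2.182: |R|=0.35447 <1
  x=-4.871: |R|=1.06060 >1
  x=-4.770: |R|=1.04230 >1
  x=-4.706: |R|=1.03048 >1
Interval (-4.5455, 0).

(-4.5455,0); λ=-11 ⇒ h* = (50/11)/11 = 0.4132.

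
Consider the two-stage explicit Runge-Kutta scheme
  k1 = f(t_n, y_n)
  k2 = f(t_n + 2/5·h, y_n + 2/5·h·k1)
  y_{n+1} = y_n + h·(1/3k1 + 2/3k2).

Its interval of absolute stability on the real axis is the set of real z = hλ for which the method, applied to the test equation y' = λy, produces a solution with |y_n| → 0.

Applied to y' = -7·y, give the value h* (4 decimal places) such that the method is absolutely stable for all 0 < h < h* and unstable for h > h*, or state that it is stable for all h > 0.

(-3.7500,0); λ=-7 ⇒ h* = (15/4)/7 = 0.5357.

Set f=λy, z=hλ:
  k1=λy_n ⇒ h·k1=z·y_n;  k2=λ(1+2/5z)y_n ⇒ h·k2=z(1+2/5z)y_n
  y_{n+1}/y_n = 1 + 1/3z + 2/3z(1+2/5z) = 1 + z + 4/15z²
  ⇒ R(z) = 1 + z + 4/15z².

Need |R(x)|<1, x<0.
x=-1.24: |R|=0.1700
R=1: x+4/15x²=0 ⇒ x=−15/4=-3.7500; min R=1−1/(4·4/15)=0.0625>−1
Confirm numerically:
  x=-3.676: |R|=0.92746 <1
  x=-2.951: |R|=0.37124 <1
  x=-2.337: |R|=0.11942 <1
  x=-1.758: |R|=0.06615 <1
  x=-4.178: |R|=1.47685 >1
  x=-4.159: |R|=1.45361 >1
So |R|<1 on (-3.7500, 0).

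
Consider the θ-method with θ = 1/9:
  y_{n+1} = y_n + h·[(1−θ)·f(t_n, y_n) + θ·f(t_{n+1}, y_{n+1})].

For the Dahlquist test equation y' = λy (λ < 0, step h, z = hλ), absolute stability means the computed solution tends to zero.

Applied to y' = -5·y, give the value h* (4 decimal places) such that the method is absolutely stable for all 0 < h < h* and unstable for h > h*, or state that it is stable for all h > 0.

(-2.5714,0); λ=-5 ⇒ h* = (18/7)/5 = 0.5143.

Set f=λy, z=hλ:
  y_{n+1} = y_n + z·[8/9·y_n + 1/9·y_{n+1}] ⇒ (1 − 1/9z)y_{n+1} = (1 + 8/9z)y_n
  Hence R(z) = (1 + 8/9z)/(1 − 1/9z).

Boundary: |R(x)|=1, x<0.
x=-1.51: |R|=0.2931
R=−1: 1+8/9x = −1+1/9x ⇒ -7/9x=2 ⇒ x=2/(-7/9)=-2.5714
Confirm numerically:
  x=-1.944: |R|=0.59868 <1
  x=-1.594: |R|=0.35416 <1
  x=-1.391: |R|=0.20479 <1
  x=-2.875: |R|=1.17895 >1
  x=-2.838: |R|=1.15763 >1
Interval (-2.5714, 0).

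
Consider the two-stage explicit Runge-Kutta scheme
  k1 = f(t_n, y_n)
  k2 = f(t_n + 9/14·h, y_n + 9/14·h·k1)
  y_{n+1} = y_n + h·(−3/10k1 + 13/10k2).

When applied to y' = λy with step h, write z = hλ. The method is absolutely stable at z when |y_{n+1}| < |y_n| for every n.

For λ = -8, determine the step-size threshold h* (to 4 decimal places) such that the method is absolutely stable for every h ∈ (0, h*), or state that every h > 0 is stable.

Test eqn y'=λy, z=hλ:
  k1=λy_n ⇒ h·k1=z·y_n;  k2=λ(1+9/14z)y_n ⇒ h·k2=z(1+9/14z)y_n
  y_{n+1}/y_n = 1 − 3/10z + 13/10z(1+9/14z) = 1 + z + 117/140z²
  Hence R(z) = 1 + z + 117/140z².

Solve |R(x)|<1 on ℝ⁻.
x=-1.26: |R|=1.0668
R=1: x+117/140x²=0 ⇒ x=−140/117=-1.1966; min R=1−1/(4·117/140)=0.7009>−1
Confirm numerically:
  x=-1.004: |R|=0.83841 <1
  x=-0.808: |R|=0.73761 <1
  x=-0.778: |R|=0.72784 <1
  x=-1.775: |R|=1.85802 >1
  x=-1.269: |R|=1.07680 >1
Stable set (-1.1966, 0).

(-1.1966,0); λ=-8 ⇒ h* = (140/117)/8 = 0.1496.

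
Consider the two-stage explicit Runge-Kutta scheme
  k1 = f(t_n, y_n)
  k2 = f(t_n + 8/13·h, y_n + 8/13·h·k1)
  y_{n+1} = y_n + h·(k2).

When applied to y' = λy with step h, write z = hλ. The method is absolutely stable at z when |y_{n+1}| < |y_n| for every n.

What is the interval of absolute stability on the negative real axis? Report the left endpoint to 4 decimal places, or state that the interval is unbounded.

With y'=λy (z=hλ):
  k1=λy_n ⇒ h·k1=z·y_n;  k2=λ(1+8/13z)y_n ⇒ h·k2=z(1+8/13z)y_n
  y_{n+1}/y_n = 1 + z(1+8/13z) = 1 + z + 8/13z²
  Hence R(z) = 1 + z + 8/13z².

Solve |R(x)|<1 on ℝ⁻.
x=-0.52: |R|=0.6464
R=1: x+8/13x²=0 ⇒ x=−13/8=-1.6250; min R=1−1/(4·8/13)=0.5938>−1
Confirm numerically:
  x=-1.512: |R|=0.89486 <1
  x=-1.166: |R|=0.67065 <1
  x=-0.835: |R|=0.59406 <1
  x=-0.686: |R|=0.60360 <1
  x=-2.152: |R|=1.69791 >1
  x=-2.019: |R|=1.48953 >1
Stable set (-1.6250, 0).

z∈(-1.6250,0).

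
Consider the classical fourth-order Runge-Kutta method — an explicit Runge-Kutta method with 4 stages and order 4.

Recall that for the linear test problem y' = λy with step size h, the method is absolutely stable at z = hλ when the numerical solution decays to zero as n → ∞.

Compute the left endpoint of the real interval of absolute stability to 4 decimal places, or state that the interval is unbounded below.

left endpoint -2.7853.

Test eqn y'=λy, z=hλ:
  order 4, 4-stage ⇒ R(z)=1+z+z^2/2+z^3/6+z^4/24
  (e.g. R(-1.07)=0.35289, |R|=0.35289)

Solve |R(x)|<1 on ℝ⁻.
x=-1.07: |R|=0.3529
|R(-2.16)|=0.4002 |R(-1.06)|=0.3559 |R(-0.85)|=0.4306
Bisect:
  x_lo=-3.3414 |R|=2.2173  x_hi=-0.3184 |R|=0.7273
  mid=-1.82992 |R|=0.29032 →hi
  mid=-2.58566 |R|=0.73844 →hi
  mid=-2.96353 |R|=1.30371 →lo
  mid=-2.77460 |R|=0.98399 →hi
  mid=-2.86906 |R|=1.13382 →lo
  mid=-2.82183 |R|=1.05650 →lo
  mid=-2.79821 |R|=1.01965 →lo
  mid=-2.78641 |R|=1.00168 →lo
  ...
  [-2.78530,-2.78511] ⇒ x*=-2.7853
Interval (-2.7853, 0).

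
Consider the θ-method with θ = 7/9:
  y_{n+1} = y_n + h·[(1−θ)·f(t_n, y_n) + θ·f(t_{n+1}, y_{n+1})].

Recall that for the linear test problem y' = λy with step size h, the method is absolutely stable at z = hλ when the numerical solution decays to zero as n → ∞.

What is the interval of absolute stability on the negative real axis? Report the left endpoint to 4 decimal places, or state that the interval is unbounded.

(−∞, 0) — no finite endpoint.

Set f=λy, z=hλ:
  y_{n+1} = y_n + z·[2/9·y_n + 7/9·y_{n+1}] ⇒ (1 − 7/9z)y_{n+1} = (1 + 2/9z)y_n
  so R(z) = (1 + 2/9z)/(1 − 7/9z).

Find x<0 with |R(x)|<1.
x=-0.71: |R|=0.5426
x=-2: |R|=0.2174
x=-10: |R|=0.1392
x=-100: |R|=0.2694
θ=7/9≥1/2 ⇒ |1+2/9x|<|1−7/9x| ∀x<0 ⇒ unbounded interval.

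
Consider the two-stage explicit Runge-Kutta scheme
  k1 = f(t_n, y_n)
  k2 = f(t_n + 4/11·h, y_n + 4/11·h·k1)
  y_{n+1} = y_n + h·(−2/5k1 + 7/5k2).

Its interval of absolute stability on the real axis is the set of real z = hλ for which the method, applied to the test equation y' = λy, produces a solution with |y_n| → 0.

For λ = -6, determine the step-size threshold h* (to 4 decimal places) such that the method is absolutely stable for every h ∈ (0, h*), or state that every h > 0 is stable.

Test eqn y'=λy, z=hλ:
  k1=λy_n ⇒ h·k1=z·y_n;  k2=λ(1+4/11z)y_n ⇒ h·k2=z(1+4/11z)y_n
  y_{n+1}/y_n = 1 − 2/5z + 7/5z(1+4/11z) = 1 + z + 28/55z²
  R(z) = 1 + z + 28/55z².

Boundary: |R(x)|=1, x<0.
x=-1.35: |R|=0.5778
R=1: x+28/55x²=0 ⇒ x=−55/28=-1.9643; min R=1−1/(4·28/55)=0.5089>−1
Confirm numerically:
  x=-1.890: |R|=0.92852 <1
  x=-1.620: |R|=0.71606 <1
  x=-0.954: |R|=0.50933 <1
  x=-2.333: |R|=1.43793 >1
  x=-2.260: |R|=1.34023 >1
  x=-2.173: |R|=1.23089 >1
So |R|<1 on (-1.9643, 0).

(-1.9643,0); λ=-6 ⇒ h* = (55/28)/6 = 0.3274.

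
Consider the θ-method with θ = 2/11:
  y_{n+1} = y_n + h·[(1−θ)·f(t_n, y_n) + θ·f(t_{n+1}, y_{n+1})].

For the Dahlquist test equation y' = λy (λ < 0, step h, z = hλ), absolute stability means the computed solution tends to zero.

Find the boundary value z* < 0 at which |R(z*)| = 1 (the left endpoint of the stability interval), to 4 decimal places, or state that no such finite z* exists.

left endpoint -3.1429.

On y'=λy, z=hλ:
  y_{n+1} = y_n + z·[9/11·y_n + 2/11·y_{n+1}] ⇒ (1 − 2/11z)y_{n+1} = (1 + 9/11z)y_n
  Hence R(z) = (1 + 9/11z)/(1 − 2/11z).

Need |R(x)|<1, x<0.
x=-1.26: |R|=0.0251
R=−1: 1+9/11x = −1+2/11x ⇒ -7/11x=2 ⇒ x=2/(-7/11)=-3.1429
Confirm numerically:
  x=-2.974: |R|=0.93026 <1
  x=-2.563: |R|=0.74829 <1
  x=-2.523: |R|=0.72959 <1
  x=-1.494: |R|=0.17486 <1
  x=-3.694: |R|=1.20981 >1
  x=-3.606: |R|=1.17801 >1
  x=-3.452: |R|=1.12087 >1
So |R|<1 on (-3.1429, 0).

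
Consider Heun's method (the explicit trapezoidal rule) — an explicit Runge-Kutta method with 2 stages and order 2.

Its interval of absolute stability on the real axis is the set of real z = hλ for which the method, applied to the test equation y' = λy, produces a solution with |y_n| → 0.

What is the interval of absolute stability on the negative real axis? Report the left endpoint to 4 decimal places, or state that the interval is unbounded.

(-2.0000, 0).

Test eqn y'=λy, z=hλ:
  order 2, 2-stage ⇒ R(z)=1+z+z^2/2
  (e.g. R(-1.07)=0.50245, |R|=0.50245)

Need |R(x)|<1, x<0.
x=-1.07: |R|=0.5025
|R(-1.89)|=0.8960 |R(-1.17)|=0.5144 |R(-0.53)|=0.6104
Bisect:
  x_lo=-2.6987 |R|=1.9428  x_hi=-0.2301 |R|=0.7964
  mid=-1.46438 |R|=0.60783 →hi
  mid=-2.08155 |R|=1.08487 →lo
  mid=-1.77297 |R|=0.79874 →hi
  mid=-1.92726 |R|=0.92990 →hi
  mid=-2.00440 |R|=1.00441 →lo
  mid=-1.96583 |R|=0.96641 →hi
  mid=-1.98512 |R|=0.98523 →hi
  ...
  [-2.00003,-1.99988] ⇒ x*=-2.0000
So |R|<1 on (-2.0000, 0).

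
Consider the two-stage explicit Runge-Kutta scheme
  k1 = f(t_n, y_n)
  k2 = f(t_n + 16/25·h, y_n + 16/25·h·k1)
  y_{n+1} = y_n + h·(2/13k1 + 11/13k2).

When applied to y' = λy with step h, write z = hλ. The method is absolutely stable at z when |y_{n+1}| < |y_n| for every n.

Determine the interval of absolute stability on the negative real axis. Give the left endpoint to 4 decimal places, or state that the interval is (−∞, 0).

(-1.8466, 0).

Test eqn y'=λy, z=hλ:
  k1=λy_n ⇒ h·k1=z·y_n;  k2=λ(1+16/25z)y_n ⇒ h·k2=z(1+16/25z)y_n
  y_{n+1}/y_n = 1 + 2/13z + 11/13z(1+16/25z) = 1 + z + 176/325z²
  so R(z) = 1 + z + 176/325z².

Boundary: |R(x)|=1, x<0.
x=-0.88: |R|=0.5394
R=1: x+176/325x²=0 ⇒ x=−325/176=-1.8466; min R=1−1/(4·176/325)=0.5384>−1
Confirm numerically:
  x=-1.520: |R|=0.73117 <1
  x=-1.377: |R|=0.64983 <1
  x=-1.108: |R|=0.55683 <1
  x=-0.793: |R|=0.54755 <1
  x=-2.229: |R|=1.46160 >1
  x=-2.018: |R|=1.18732 >1
  x=-1.908: |R|=1.06345 >1
So |R|<1 on (-1.8466, 0).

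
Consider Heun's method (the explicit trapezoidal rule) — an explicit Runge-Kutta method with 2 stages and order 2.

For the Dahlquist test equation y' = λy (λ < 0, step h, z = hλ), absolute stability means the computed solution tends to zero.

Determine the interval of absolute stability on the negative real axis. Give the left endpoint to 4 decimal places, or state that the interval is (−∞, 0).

Test eqn y'=λy, z=hλ:
  order 2, 2-stage ⇒ R(z)=1+z+z^2/2
  (e.g. R(-0.41)=0.67405, |R|=0.67405)

Boundary: |R(x)|=1, x<0.
x=-0.41: |R|=0.6741
|R(-1.51)|=0.6300 |R(-1.33)|=0.5544 |R(-0.79)|=0.5221
Bisect:
  x_lo=-2.3465 |R|=1.4066  x_hi=-0.1091 |R|=0.8969
  mid=-1.22782 |R|=0.52595 →hi
  mid=-1.78718 |R|=0.80983 →hi
  mid=-2.06686 |R|=1.06910 →lo
  mid=-1.92702 |R|=0.92968 →hi
  mid=-1.99694 |R|=0.99695 →hi
  mid=-2.03190 |R|=1.03241 →lo
  mid=-2.01442 |R|=1.01453 →lo
  ...
  [-2.00008,-1.99995] ⇒ x*=-2.0000
Stable set (-2.0000, 0).

z∈(-2.0000,0).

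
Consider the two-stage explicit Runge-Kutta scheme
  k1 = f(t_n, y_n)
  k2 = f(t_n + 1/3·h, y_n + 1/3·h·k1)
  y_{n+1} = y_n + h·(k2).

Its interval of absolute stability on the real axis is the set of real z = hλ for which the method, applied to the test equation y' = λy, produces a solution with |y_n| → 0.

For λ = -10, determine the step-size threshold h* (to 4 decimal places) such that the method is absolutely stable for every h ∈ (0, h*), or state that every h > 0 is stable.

(-3.0000,0); λ=-10 ⇒ h* = (3)/10 = 0.3000.

With y'=λy (z=hλ):
  k1=λy_n ⇒ h·k1=z·y_n;  k2=λ(1+1/3z)y_n ⇒ h·k2=z(1+1/3z)y_n
  y_{n+1}/y_n = 1 + z(1+1/3z) = 1 + z + 1/3z²
  Hence R(z) = 1 + z + 1/3z².

Solve |R(x)|<1 on ℝ⁻.
x=-1.14: |R|=0.2932
R=1: x+1/3x²=0 ⇒ x=−3=-3.0000; min R=1−1/(4·1/3)=0.2500>−1
Confirm numerically:
  x=-2.693: |R|=0.72442 <1
  x=-1.828: |R|=0.28586 <1
  x=-1.443: |R|=0.25108 <1
  x=-3.543: |R|=1.64128 >1
  x=-3.345: |R|=1.38468 >1
Interval (-3.0000, 0).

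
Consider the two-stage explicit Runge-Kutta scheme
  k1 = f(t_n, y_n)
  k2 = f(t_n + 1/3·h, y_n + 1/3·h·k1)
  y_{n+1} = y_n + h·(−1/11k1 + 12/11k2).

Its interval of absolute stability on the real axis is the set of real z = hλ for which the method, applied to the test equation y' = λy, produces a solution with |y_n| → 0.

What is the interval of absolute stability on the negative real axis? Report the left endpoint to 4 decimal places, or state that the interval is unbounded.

(-2.7500, 0).

On y'=λy, z=hλ:
  k1=λy_n ⇒ h·k1=z·y_n;  k2=λ(1+1/3z)y_n ⇒ h·k2=z(1+1/3z)y_n
  y_{n+1}/y_n = 1 − 1/11z + 12/11z(1+1/3z) = 1 + z + 4/11z²
  ⇒ R(z) = 1 + z + 4/11z².

Boundary: |R(x)|=1, x<0.
x=-1.65: |R|=0.3400
R=1: x+4/11x²=0 ⇒ x=−11/4=-2.7500; min R=1−1/(4·4/11)=0.3125>−1
Confirm numerically:
  x=-2.395: |R|=0.69083 <1
  x=-2.044: |R|=0.47525 <1
  x=-2.039: |R|=0.47283 <1
  x=-1.924: |R|=0.42210 <1
  x=-3.284: |R|=1.63769 >1
  x=-3.243: |R|=1.58138 >1
So |R|<1 on (-2.7500, 0).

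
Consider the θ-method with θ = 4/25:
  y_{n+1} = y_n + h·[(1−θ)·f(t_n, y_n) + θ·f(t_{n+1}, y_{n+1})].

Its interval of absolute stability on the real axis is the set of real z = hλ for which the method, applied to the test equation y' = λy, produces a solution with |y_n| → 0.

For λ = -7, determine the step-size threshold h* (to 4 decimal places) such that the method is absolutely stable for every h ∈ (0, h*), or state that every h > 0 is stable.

(-2.9412,0); λ=-7 ⇒ h* = (50/17)/7 = 0.4202.

Set f=λy, z=hλ:
  y_{n+1} = y_n + z·[21/25·y_n + 4/25·y_{n+1}] ⇒ (1 − 4/25z)y_{n+1} = (1 + 21/25z)y_n
  Hence R(z) = (1 + 21/25z)/(1 − 4/25z).

Find x<0 with |R(x)|<1.
x=-1.13: |R|=0.0430
R=−1: 1+21/25x = −1+4/25x ⇒ -17/25x=2 ⇒ x=2/(-17/25)=-2.9412
Confirm numerically:
  x=-2.627: |R|=0.84958 <1
  x=-1.720: |R|=0.34881 <1
  x=-1.607: |R|=0.27832 <1
  x=-3.381: |R|=1.19409 >1
  x=-3.301: |R|=1.16011 >1
  x=-3.108: |R|=1.07576 >1
So |R|<1 on (-2.9412, 0).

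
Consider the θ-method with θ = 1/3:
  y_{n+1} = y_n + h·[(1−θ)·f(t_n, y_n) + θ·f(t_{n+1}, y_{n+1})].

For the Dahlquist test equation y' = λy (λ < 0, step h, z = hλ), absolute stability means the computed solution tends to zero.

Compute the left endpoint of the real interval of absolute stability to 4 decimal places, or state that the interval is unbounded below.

left endpoint -6.0000.

With y'=λy (z=hλ):
  y_{n+1} = y_n + z·[2/3·y_n + 1/3·y_{n+1}] ⇒ (1 − 1/3z)y_{n+1} = (1 + 2/3z)y_n
  so R(z) = (1 + 2/3z)/(1 − 1/3z).

Find x<0 with |R(x)|<1.
x=-1.61: |R|=0.0477
R=−1: 1+2/3x = −1+1/3x ⇒ -1/3x=2 ⇒ x=2/(-1/3)=-6.0000
Confirm numerically:
  x=-5.043: |R|=0.88101 <1
  x=-4.654: |R|=0.82414 <1
  x=-4.568: |R|=0.81078 <1
  x=-6.295: |R|=1.03174 >1
  x=-6.128: |R|=1.01402 >1
  x=-6.118: |R|=1.01294 >1
So |R|<1 on (-6.0000, 0).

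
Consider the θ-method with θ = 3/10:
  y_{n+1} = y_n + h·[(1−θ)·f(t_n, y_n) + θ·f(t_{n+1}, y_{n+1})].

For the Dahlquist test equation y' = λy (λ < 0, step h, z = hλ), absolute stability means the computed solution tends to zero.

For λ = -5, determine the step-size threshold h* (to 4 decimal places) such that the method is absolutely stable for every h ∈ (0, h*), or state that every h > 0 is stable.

Set f=λy, z=hλ:
  y_{n+1} = y_n + z·[7/10·y_n + 3/10·y_{n+1}] ⇒ (1 − 3/10z)y_{n+1} = (1 + 7/10z)y_n
  so R(z) = (1 + 7/10z)/(1 − 3/10z).

Find x<0 with |R(x)|<1.
x=-0.56: |R|=0.5205
R=−1: 1+7/10x = −1+3/10x ⇒ -2/5x=2 ⇒ x=2/(-2/5)=-5.0000
Confirm numerically:
  x=-3.318: |R|=0.66282 <1
  x=-3.257: |R|=0.64736 <1
  x=-2.660: |R|=0.47942 <1
  x=-5.565: |R|=1.08466 >1
  x=-5.375: |R|=1.05742 >1
Stable set (-5.0000, 0).

(-5.0000,0); λ=-5 ⇒ h* = (5)/5 = 1.0000.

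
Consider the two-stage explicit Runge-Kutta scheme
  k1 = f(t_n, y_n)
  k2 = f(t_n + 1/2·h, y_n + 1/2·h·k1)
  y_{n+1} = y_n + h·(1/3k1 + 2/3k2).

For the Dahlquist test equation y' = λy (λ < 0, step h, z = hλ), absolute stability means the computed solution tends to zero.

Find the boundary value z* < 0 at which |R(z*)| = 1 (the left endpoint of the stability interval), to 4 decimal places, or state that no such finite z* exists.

z* = -3.0000.

Test eqn y'=λy, z=hλ:
  k1=λy_n ⇒ h·k1=z·y_n;  k2=λ(1+1/2z)y_n ⇒ h·k2=z(1+1/2z)y_n
  y_{n+1}/y_n = 1 + 1/3z + 2/3z(1+1/2z) = 1 + z + 1/3z²
  Hence R(z) = 1 + z + 1/3z².

Boundary: |R(x)|=1, x<0.
x=-1.8: |R|=0.2800
R=1: x+1/3x²=0 ⇒ x=−3=-3.0000; min R=1−1/(4·1/3)=0.2500>−1
Confirm numerically:
  x=-2.755: |R|=0.77501 <1
  x=-1.541: |R|=0.25056 <1
  x=-1.379: |R|=0.25488 <1
  x=-1.358: |R|=0.25672 <1
  x=-3.301: |R|=1.33120 >1
  x=-3.272: |R|=1.29666 >1
Interval (-3.0000, 0).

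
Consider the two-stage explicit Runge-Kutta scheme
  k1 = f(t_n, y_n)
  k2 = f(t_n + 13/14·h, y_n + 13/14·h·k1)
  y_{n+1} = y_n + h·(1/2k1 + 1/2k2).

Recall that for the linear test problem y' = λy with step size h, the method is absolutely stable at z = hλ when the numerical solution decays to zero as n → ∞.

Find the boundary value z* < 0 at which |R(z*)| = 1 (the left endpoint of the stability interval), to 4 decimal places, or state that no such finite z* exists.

left endpoint -2.1538.

Set f=λy, z=hλ:
  k1=λy_n ⇒ h·k1=z·y_n;  k2=λ(1+13/14z)y_n ⇒ h·k2=z(1+13/14z)y_n
  y_{n+1}/y_n = 1 + 1/2z + 1/2z(1+13/14z) = 1 + z + 13/28z²
  R(z) = 1 + z + 13/28z².

Solve |R(x)|<1 on ℝ⁻.
x=-1.78: |R|=0.6910
R=1: x+13/28x²=0 ⇒ x=−28/13=-2.1538; min R=1−1/(4·13/28)=0.4615>−1
Confirm numerically:
  x=-2.028: |R|=0.88151 <1
  x=-1.868: |R|=0.75209 <1
  x=-1.742: |R|=0.66690 <1
  x=-1.657: |R|=0.61777 <1
  x=-2.346: |R|=1.20930 >1
  x=-2.314: |R|=1.17206 >1
Stable set (-2.1538, 0).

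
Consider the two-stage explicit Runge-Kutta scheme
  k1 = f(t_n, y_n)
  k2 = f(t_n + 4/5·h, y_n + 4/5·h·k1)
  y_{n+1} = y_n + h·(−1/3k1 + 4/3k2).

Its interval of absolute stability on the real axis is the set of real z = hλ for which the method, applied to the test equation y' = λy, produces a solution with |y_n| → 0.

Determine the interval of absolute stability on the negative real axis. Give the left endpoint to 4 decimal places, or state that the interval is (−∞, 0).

(-0.9375, 0).

With y'=λy (z=hλ):
  k1=λy_n ⇒ h·k1=z·y_n;  k2=λ(1+4/5z)y_n ⇒ h·k2=z(1+4/5z)y_n
  y_{n+1}/y_n = 1 − 1/3z + 4/3z(1+4/5z) = 1 + z + 16/15z²
  Hence R(z) = 1 + z + 16/15z².

Boundary: |R(x)|=1, x<0.
x=-0.75: |R|=0.8500
R=1: x+16/15x²=0 ⇒ x=−15/16=-0.9375; min R=1−1/(4·16/15)=0.7656>−1
Confirm numerically:
  x=-0.857: |R|=0.92641 <1
  x=-0.537: |R|=0.77059 <1
  x=-0.533: |R|=0.77003 <1
  x=-0.440: |R|=0.76651 <1
  x=-1.488: |R|=1.87375 >1
  x=-1.213: |R|=1.35646 >1
  x=-1.212: |R|=1.35487 >1
So |R|<1 on (-0.9375, 0).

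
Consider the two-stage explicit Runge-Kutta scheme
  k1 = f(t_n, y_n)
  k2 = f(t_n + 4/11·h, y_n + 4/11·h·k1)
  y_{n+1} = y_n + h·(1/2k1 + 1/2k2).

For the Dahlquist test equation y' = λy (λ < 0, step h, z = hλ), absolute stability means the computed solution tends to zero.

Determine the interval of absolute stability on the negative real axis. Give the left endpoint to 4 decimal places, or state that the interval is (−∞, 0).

On y'=λy, z=hλ:
  k1=λy_n ⇒ h·k1=z·y_n;  k2=λ(1+4/11z)y_n ⇒ h·k2=z(1+4/11z)y_n
  y_{n+1}/y_n = 1 + 1/2z + 1/2z(1+4/11z) = 1 + z + 2/11z²
  Hence R(z) = 1 + z + 2/11z².

Find x<0 with |R(x)|<1.
x=-0.59: |R|=0.4733
R=1: x+2/11x²=0 ⇒ x=−11/2=-5.5000; min R=1−1/(4·2/11)=-0.3750>−1
Confirm numerically:
  x=-2.502: |R|=0.36382 <1
  x=-2.373: |R|=0.34916 <1
  x=-2.339: |R|=0.34429 <1
  x=-5.775: |R|=1.28875 >1
  x=-5.724: |R|=1.23312 >1
Stable set (-5.5000, 0).

(-5.5000, 0).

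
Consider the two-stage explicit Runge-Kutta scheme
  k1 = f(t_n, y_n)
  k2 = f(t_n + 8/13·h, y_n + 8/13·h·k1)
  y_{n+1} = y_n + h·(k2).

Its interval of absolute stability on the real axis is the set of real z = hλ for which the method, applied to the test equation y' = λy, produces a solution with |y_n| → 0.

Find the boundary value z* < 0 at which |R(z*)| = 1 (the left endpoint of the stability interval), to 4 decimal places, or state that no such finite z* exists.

On y'=λy, z=hλ:
  k1=λy_n ⇒ h·k1=z·y_n;  k2=λ(1+8/13z)y_n ⇒ h·k2=z(1+8/13z)y_n
  y_{n+1}/y_n = 1 + z(1+8/13z) = 1 + z + 8/13z²
  Hence R(z) = 1 + z + 8/13z².

Need |R(x)|<1, x<0.
x=-0.44: |R|=0.6791
R=1: x+8/13x²=0 ⇒ x=−13/8=-1.6250; min R=1−1/(4·8/13)=0.5938>−1
Confirm numerically:
  x=-1.127: |R|=0.65462 <1
  x=-1.069: |R|=0.63424 <1
  x=-0.729: |R|=0.59804 <1
  x=-2.222: |R|=1.81633 >1
  x=-2.009: |R|=1.47474 >1
  x=-1.919: |R|=1.34719 >1
Stable set (-1.6250, 0).

z* = -1.6250.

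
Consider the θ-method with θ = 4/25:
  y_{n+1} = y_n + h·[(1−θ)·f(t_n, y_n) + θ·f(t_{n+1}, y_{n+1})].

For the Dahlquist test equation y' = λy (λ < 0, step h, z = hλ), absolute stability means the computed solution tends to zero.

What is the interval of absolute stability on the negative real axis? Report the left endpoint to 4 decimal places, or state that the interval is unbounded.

Set f=λy, z=hλ:
  y_{n+1} = y_n + z·[21/25·y_n + 4/25·y_{n+1}] ⇒ (1 − 4/25z)y_{n+1} = (1 + 21/25z)y_n
  R(z) = (1 + 21/25z)/(1 − 4/25z).

Solve |R(x)|<1 on ℝ⁻.
x=-1.44: |R|=0.1704
R=−1: 1+21/25x = −1+4/25x ⇒ -17/25x=2 ⇒ x=2/(-17/25)=-2.9412
Confirm numerically:
  x=-2.733: |R|=0.90151 <1
  x=-2.704: |R|=0.88742 <1
  x=-2.572: |R|=0.82215 <1
  x=-1.729: |R|=0.35434 <1
  x=-3.443: |R|=1.22003 >1
  x=-3.367: |R|=1.18818 >1
  x=-3.310: |R|=1.16396 >1
So |R|<1 on (-2.9412, 0).

(-2.9412, 0).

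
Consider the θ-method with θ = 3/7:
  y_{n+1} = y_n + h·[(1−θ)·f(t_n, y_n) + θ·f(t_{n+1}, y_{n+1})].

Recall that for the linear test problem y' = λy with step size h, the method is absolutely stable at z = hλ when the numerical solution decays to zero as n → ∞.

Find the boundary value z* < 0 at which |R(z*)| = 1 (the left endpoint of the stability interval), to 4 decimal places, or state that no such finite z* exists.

left endpoint -14.0000.

Set f=λy, z=hλ:
  y_{n+1} = y_n + z·[4/7·y_n + 3/7·y_{n+1}] ⇒ (1 − 3/7z)y_{n+1} = (1 + 4/7z)y_n
  ⇒ R(z) = (1 + 4/7z)/(1 − 3/7z).

Need |R(x)|<1, x<0.
x=-1.24: |R|=0.1903
R=−1: 1+4/7x = −1+3/7x ⇒ -1/7x=2 ⇒ x=2/(-1/7)=-14.0000
Confirm numerically:
  x=-13.765: |R|=0.99513 <1
  x=-12.758: |R|=0.97257 <1
  x=-12.580: |R|=0.96826 <1
  x=-14.341: |R|=1.00682 >1
  x=-14.313: |R|=1.00627 >1
  x=-14.050: |R|=1.00102 >1
Interval (-14.0000, 0).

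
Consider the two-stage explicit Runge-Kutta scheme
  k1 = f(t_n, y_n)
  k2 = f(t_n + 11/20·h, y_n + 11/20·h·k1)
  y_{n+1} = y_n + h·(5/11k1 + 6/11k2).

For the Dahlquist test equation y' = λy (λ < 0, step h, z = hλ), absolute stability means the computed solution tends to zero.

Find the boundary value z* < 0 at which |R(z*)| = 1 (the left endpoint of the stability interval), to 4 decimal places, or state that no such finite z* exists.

On y'=λy, z=hλ:
  k1=λy_n ⇒ h·k1=z·y_n;  k2=λ(1+11/20z)y_n ⇒ h·k2=z(1+11/20z)y_n
  y_{n+1}/y_n = 1 + 5/11z + 6/11z(1+11/20z) = 1 + z + 3/10z²
  Hence R(z) = 1 + z + 3/10z².

Boundary: |R(x)|=1, x<0.
x=-1.49: |R|=0.1760
R=1: x+3/10x²=0 ⇒ x=−10/3=-3.3333; min R=1−1/(4·3/10)=0.1667>−1
Confirm numerically:
  x=-3.298: |R|=0.96504 <1
  x=-2.559: |R|=0.40554 <1
  x=-2.482: |R|=0.36610 <1
  x=-1.532: |R|=0.17211 <1
  x=-3.894: |R|=1.65497 >1
  x=-3.360: |R|=1.02688 >1
Stable set (-3.3333, 0).

left endpoint -3.3333.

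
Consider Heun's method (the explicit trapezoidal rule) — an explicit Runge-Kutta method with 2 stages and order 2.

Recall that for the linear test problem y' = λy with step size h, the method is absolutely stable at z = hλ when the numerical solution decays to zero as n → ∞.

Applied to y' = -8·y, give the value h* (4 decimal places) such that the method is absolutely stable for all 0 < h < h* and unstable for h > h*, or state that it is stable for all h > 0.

With y'=λy (z=hλ):
  order 2, 2-stage ⇒ R(z)=1+z+z^2/2
  (e.g. R(-1.11)=0.50605, |R|=0.50605)

Solve |R(x)|<1 on ℝ⁻.
x=-1.11: |R|=0.5060
|R(-1.78)|=0.8042 |R(-1.08)|=0.5032 |R(-0.52)|=0.6152
Bisect:
  x_lo=-2.5514 |R|=1.7034  x_hi=-0.2864 |R|=0.7546
  mid=-1.41886 |R|=0.58772 →hi
  mid=-1.98512 |R|=0.98523 →hi
  mid=-2.26824 |R|=1.30422 →lo
  mid=-2.12668 |R|=1.13471 →lo
  mid=-2.05590 |R|=1.05746 →lo
  mid=-2.02051 |R|=1.02072 →lo
  mid=-2.00281 |R|=1.00282 →lo
  ...
  [-2.00005,-1.99991] ⇒ x*=-2.0000
So |R|<1 on (-2.0000, 0).

(-2.0000,0); λ=-8 ⇒ h* = 0.2500.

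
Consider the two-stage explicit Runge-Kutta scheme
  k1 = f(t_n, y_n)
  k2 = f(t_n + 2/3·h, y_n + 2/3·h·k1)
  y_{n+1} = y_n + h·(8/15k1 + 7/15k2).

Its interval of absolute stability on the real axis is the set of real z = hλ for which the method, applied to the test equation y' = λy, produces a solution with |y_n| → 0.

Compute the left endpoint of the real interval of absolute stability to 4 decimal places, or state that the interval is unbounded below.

z* = -3.2143.

On y'=λy, z=hλ:
  k1=λy_n ⇒ h·k1=z·y_n;  k2=λ(1+2/3z)y_n ⇒ h·k2=z(1+2/3z)y_n
  y_{n+1}/y_n = 1 + 8/15z + 7/15z(1+2/3z) = 1 + z + 14/45z²
  Hence R(z) = 1 + z + 14/45z².

Boundary: |R(x)|=1, x<0.
x=-1.45: |R|=0.2041
R=1: x+14/45x²=0 ⇒ x=−45/14=-3.2143; min R=1−1/(4·14/45)=0.1964>−1
Confirm numerically:
  x=-2.151: |R|=0.28845 <1
  x=-2.019: |R|=0.24920 <1
  x=-1.451: |R|=0.20401 <1
  x=-3.651: |R|=1.49605 >1
  x=-3.526: |R|=1.34194 >1
Interval (-3.2143, 0).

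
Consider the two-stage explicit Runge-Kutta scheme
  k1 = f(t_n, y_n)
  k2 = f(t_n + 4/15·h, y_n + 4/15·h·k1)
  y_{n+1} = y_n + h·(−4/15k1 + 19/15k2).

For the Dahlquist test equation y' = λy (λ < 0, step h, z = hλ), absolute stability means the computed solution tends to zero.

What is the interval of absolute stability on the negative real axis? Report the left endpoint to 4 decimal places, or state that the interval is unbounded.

z∈(-2.9605,0).

On y'=λy, z=hλ:
  k1=λy_n ⇒ h·k1=z·y_n;  k2=λ(1+4/15z)y_n ⇒ h·k2=z(1+4/15z)y_n
  y_{n+1}/y_n = 1 − 4/15z + 19/15z(1+4/15z) = 1 + z + 76/225z²
  so R(z) = 1 + z + 76/225z².

Boundary: |R(x)|=1, x<0.
x=-0.78: |R|=0.4255
R=1: x+76/225x²=0 ⇒ x=−225/76=-2.9605; min R=1−1/(4·76/225)=0.2599>−1
Confirm numerically:
  x=-2.656: |R|=0.72680 <1
  x=-2.641: |R|=0.71496 <1
  x=-1.573: |R|=0.26277 <1
  x=-1.371: |R|=0.26390 <1
  x=-3.499: |R|=1.63641 >1
  x=-3.437: |R|=1.55316 >1
  x=-3.340: |R|=1.42811 >1
Stable set (-2.9605, 0).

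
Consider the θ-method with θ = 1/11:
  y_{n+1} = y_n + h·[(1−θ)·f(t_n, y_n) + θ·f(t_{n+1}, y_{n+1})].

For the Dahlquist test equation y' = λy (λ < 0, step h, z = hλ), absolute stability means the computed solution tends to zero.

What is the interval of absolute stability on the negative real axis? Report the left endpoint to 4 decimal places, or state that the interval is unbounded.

Test eqn y'=λy, z=hλ:
  y_{n+1} = y_n + z·[10/11·y_n + 1/11·y_{n+1}] ⇒ (1 − 1/11z)y_{n+1} = (1 + 10/11z)y_n
  ⇒ R(z) = (1 + 10/11z)/(1 − 1/11z).

Boundary: |R(x)|=1, x<0.
x=-0.59: |R|=0.4400
R=−1: 1+10/11x = −1+1/11x ⇒ -9/11x=2 ⇒ x=2/(-9/11)=-2.4444
Confirm numerically:
  x=-1.381: |R|=0.22696 <1
  x=-1.362: |R|=0.21194 <1
  x=-1.046: |R|=0.04483 <1
  x=-2.920: |R|=1.30747 >1
  x=-2.698: |R|=1.16659 >1
Stable set (-2.4444, 0).

(-2.4444, 0).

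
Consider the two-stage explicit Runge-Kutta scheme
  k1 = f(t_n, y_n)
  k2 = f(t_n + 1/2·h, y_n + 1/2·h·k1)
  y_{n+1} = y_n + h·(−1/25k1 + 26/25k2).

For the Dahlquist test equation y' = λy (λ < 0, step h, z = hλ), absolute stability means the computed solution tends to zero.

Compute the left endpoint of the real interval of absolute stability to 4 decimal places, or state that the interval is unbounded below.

With y'=λy (z=hλ):
  k1=λy_n ⇒ h·k1=z·y_n;  k2=λ(1+1/2z)y_n ⇒ h·k2=z(1+1/2z)y_n
  y_{n+1}/y_n = 1 − 1/25z + 26/25z(1+1/2z) = 1 + z + 13/25z²
  so R(z) = 1 + z + 13/25z².

Find x<0 with |R(x)|<1.
x=-1.15: |R|=0.5377
R=1: x+13/25x²=0 ⇒ x=−25/13=-1.9231; min R=1−1/(4·13/25)=0.5192>−1
Confirm numerically:
  x=-1.739: |R|=0.83354 <1
  x=-1.482: |R|=0.66009 <1
  x=-1.273: |R|=0.56968 <1
  x=-2.518: |R|=1.77897 >1
  x=-2.491: |R|=1.73564 >1
  x=-1.980: |R|=1.05861 >1
So |R|<1 on (-1.9231, 0).

z* = -1.9231.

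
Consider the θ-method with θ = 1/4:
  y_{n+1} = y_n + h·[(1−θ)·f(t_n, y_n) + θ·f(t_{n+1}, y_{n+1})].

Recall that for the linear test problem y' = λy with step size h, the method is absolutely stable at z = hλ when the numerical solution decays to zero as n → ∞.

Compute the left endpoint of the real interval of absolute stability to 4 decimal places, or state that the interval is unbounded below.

With y'=λy (z=hλ):
  y_{n+1} = y_n + z·[3/4·y_n + 1/4·y_{n+1}] ⇒ (1 − 1/4z)y_{n+1} = (1 + 3/4z)y_n
  ⇒ R(z) = (1 + 3/4z)/(1 − 1/4z).

Solve |R(x)|<1 on ℝ⁻.
x=-0.76: |R|=0.3613
R=−1: 1+3/4x = −1+1/4x ⇒ -1/2x=2 ⇒ x=2/(-1/2)=-4.0000
Confirm numerically:
  x=-3.669: |R|=0.91368 <1
  x=-3.146: |R|=0.76099 <1
  x=-1.867: |R|=0.27288 <1
  x=-1.689: |R|=0.18755 <1
  x=-4.386: |R|=1.09206 >1
  x=-4.281: |R|=1.06787 >1
  x=-4.252: |R|=1.06108 >1
Interval (-4.0000, 0).

left endpoint -4.0000.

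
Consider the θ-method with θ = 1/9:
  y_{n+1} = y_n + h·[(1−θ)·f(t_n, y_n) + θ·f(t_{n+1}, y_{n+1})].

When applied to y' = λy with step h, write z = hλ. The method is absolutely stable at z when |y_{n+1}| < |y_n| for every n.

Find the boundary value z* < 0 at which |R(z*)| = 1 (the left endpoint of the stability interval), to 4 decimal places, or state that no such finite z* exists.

On y'=λy, z=hλ:
  y_{n+1} = y_n + z·[8/9·y_n + 1/9·y_{n+1}] ⇒ (1 − 1/9z)y_{n+1} = (1 + 8/9z)y_n
  so R(z) = (1 + 8/9z)/(1 − 1/9z).

Boundary: |R(x)|=1, x<0.
x=-0.52: |R|=0.5084
R=−1: 1+8/9x = −1+1/9x ⇒ -7/9x=2 ⇒ x=2/(-7/9)=-2.5714
Confirm numerically:
  x=-2.069: |R|=0.68227 <1
  x=-2.057: |R|=0.67432 <1
  x=-1.915: |R|=0.57902 <1
  x=-1.302: |R|=0.13745 <1
  x=-2.875: |R|=1.17895 >1
  x=-2.791: |R|=1.13035 >1
  x=-2.611: |R|=1.02386 >1
Stable set (-2.5714, 0).

z* = -2.5714.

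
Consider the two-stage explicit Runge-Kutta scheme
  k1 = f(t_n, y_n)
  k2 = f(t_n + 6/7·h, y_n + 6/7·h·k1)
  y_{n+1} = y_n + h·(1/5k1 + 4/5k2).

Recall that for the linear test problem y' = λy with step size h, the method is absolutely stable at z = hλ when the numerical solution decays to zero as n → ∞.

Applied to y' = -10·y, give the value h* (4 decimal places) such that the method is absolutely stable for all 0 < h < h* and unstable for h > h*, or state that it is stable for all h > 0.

Set f=λy, z=hλ:
  k1=λy_n ⇒ h·k1=z·y_n;  k2=λ(1+6/7z)y_n ⇒ h·k2=z(1+6/7z)y_n
  y_{n+1}/y_n = 1 + 1/5z + 4/5z(1+6/7z) = 1 + z + 24/35z²
  Hence R(z) = 1 + z + 24/35z².

Need |R(x)|<1, x<0.
x=-1.51: |R|=1.0535
R=1: x+24/35x²=0 ⇒ x=−35/24=-1.4583; min R=1−1/(4·24/35)=0.6354>−1
Confirm numerically:
  x=-1.212: |R|=0.79528 <1
  x=-1.078: |R|=0.71886 <1
  x=-0.901: |R|=0.65566 <1
  x=-1.769: |R|=1.37685 >1
  x=-1.512: |R|=1.05564 >1
So |R|<1 on (-1.4583, 0).

(-1.4583,0); λ=-10 ⇒ h* = (35/24)/10 = 0.1458.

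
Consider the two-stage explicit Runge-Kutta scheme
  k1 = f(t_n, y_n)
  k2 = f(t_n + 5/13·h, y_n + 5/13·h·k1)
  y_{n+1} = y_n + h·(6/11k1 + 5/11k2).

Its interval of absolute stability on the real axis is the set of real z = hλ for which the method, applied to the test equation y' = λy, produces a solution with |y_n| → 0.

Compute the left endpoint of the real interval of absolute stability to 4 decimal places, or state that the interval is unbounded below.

Set f=λy, z=hλ:
  k1=λy_n ⇒ h·k1=z·y_n;  k2=λ(1+5/13z)y_n ⇒ h·k2=z(1+5/13z)y_n
  y_{n+1}/y_n = 1 + 6/11z + 5/11z(1+5/13z) = 1 + z + 25/143z²
  so R(z) = 1 + z + 25/143z².

Find x<0 with |R(x)|<1.
x=-1.17: |R|=0.0693
R=1: x+25/143x²=0 ⇒ x=−143/25=-5.7200; min R=1−1/(4·25/143)=-0.4300>−1
Confirm numerically:
  x=-5.212: |R|=0.53712 <1
  x=-3.896: |R|=0.24236 <1
  x=-3.821: |R|=0.26855 <1
  x=-6.285: |R|=1.62081 >1
  x=-6.218: |R|=1.54136 >1
  x=-6.021: |R|=1.31684 >1
Interval (-5.7200, 0).

z* = -5.7200.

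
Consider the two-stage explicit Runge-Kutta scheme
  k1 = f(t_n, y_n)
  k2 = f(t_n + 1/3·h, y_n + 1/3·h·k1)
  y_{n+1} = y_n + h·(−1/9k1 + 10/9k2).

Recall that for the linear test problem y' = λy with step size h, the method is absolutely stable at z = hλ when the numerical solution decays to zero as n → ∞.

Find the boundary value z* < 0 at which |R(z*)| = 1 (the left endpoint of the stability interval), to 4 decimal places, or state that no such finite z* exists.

z* = -2.7000.

Set f=λy, z=hλ:
  k1=λy_n ⇒ h·k1=z·y_n;  k2=λ(1+1/3z)y_n ⇒ h·k2=z(1+1/3z)y_n
  y_{n+1}/y_n = 1 − 1/9z + 10/9z(1+1/3z) = 1 + z + 10/27z²
  Hence R(z) = 1 + z + 10/27z².

Find x<0 with |R(x)|<1.
x=-1.42: |R|=0.3268
R=1: x+10/27x²=0 ⇒ x=−27/10=-2.7000; min R=1−1/(4·10/27)=0.3250>−1
Confirm numerically:
  x=-2.196: |R|=0.59008 <1
  x=-1.941: |R|=0.45436 <1
  x=-1.845: |R|=0.41575 <1
  x=-3.237: |R|=1.64380 >1
  x=-2.961: |R|=1.28623 >1
So |R|<1 on (-2.7000, 0).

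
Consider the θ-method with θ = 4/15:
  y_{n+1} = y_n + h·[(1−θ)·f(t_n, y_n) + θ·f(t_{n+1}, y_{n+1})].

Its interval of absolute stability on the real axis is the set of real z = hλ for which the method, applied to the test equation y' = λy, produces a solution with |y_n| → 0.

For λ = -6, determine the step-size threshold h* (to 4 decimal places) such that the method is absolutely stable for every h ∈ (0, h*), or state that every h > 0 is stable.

(-4.2857,0); λ=-6 ⇒ h* = (30/7)/6 = 0.7143.

Test eqn y'=λy, z=hλ:
  y_{n+1} = y_n + z·[11/15·y_n + 4/15·y_{n+1}] ⇒ (1 − 4/15z)y_{n+1} = (1 + 11/15z)y_n
  Hence R(z) = (1 + 11/15z)/(1 − 4/15z).

Boundary: |R(x)|=1, x<0.
x=-1.72: |R|=0.1792
R=−1: 1+11/15x = −1+4/15x ⇒ -7/15x=2 ⇒ x=2/(-7/15)=-4.2857
Confirm numerically:
  x=-3.998: |R|=0.93502 <1
  x=-3.107: |R|=0.69918 <1
  x=-3.011: |R|=0.67006 <1
  x=-2.154: |R|=0.36814 <1
  x=-4.691: |R|=1.08402 >1
  x=-4.646: |R|=1.07510 >1
  x=-4.583: |R|=1.06243 >1
Stable set (-4.2857, 0).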